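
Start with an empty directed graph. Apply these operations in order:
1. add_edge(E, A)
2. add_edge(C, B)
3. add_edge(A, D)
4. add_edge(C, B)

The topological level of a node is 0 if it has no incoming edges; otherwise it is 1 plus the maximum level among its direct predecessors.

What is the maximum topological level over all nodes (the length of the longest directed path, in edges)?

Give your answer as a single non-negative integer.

Answer: 2

Derivation:
Op 1: add_edge(E, A). Edges now: 1
Op 2: add_edge(C, B). Edges now: 2
Op 3: add_edge(A, D). Edges now: 3
Op 4: add_edge(C, B) (duplicate, no change). Edges now: 3
Compute levels (Kahn BFS):
  sources (in-degree 0): C, E
  process C: level=0
    C->B: in-degree(B)=0, level(B)=1, enqueue
  process E: level=0
    E->A: in-degree(A)=0, level(A)=1, enqueue
  process B: level=1
  process A: level=1
    A->D: in-degree(D)=0, level(D)=2, enqueue
  process D: level=2
All levels: A:1, B:1, C:0, D:2, E:0
max level = 2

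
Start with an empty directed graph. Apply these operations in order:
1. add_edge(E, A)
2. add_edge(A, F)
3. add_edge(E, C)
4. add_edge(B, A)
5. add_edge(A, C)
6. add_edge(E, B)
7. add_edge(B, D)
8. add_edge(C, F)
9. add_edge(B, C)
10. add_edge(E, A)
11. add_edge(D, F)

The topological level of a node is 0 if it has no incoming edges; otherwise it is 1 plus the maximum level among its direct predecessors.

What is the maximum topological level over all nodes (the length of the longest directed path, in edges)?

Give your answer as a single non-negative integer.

Op 1: add_edge(E, A). Edges now: 1
Op 2: add_edge(A, F). Edges now: 2
Op 3: add_edge(E, C). Edges now: 3
Op 4: add_edge(B, A). Edges now: 4
Op 5: add_edge(A, C). Edges now: 5
Op 6: add_edge(E, B). Edges now: 6
Op 7: add_edge(B, D). Edges now: 7
Op 8: add_edge(C, F). Edges now: 8
Op 9: add_edge(B, C). Edges now: 9
Op 10: add_edge(E, A) (duplicate, no change). Edges now: 9
Op 11: add_edge(D, F). Edges now: 10
Compute levels (Kahn BFS):
  sources (in-degree 0): E
  process E: level=0
    E->A: in-degree(A)=1, level(A)>=1
    E->B: in-degree(B)=0, level(B)=1, enqueue
    E->C: in-degree(C)=2, level(C)>=1
  process B: level=1
    B->A: in-degree(A)=0, level(A)=2, enqueue
    B->C: in-degree(C)=1, level(C)>=2
    B->D: in-degree(D)=0, level(D)=2, enqueue
  process A: level=2
    A->C: in-degree(C)=0, level(C)=3, enqueue
    A->F: in-degree(F)=2, level(F)>=3
  process D: level=2
    D->F: in-degree(F)=1, level(F)>=3
  process C: level=3
    C->F: in-degree(F)=0, level(F)=4, enqueue
  process F: level=4
All levels: A:2, B:1, C:3, D:2, E:0, F:4
max level = 4

Answer: 4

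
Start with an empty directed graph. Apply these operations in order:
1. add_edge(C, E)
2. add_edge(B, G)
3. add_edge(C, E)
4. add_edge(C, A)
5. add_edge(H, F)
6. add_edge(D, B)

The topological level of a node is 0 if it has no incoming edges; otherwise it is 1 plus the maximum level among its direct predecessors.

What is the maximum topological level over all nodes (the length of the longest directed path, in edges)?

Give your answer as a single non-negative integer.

Op 1: add_edge(C, E). Edges now: 1
Op 2: add_edge(B, G). Edges now: 2
Op 3: add_edge(C, E) (duplicate, no change). Edges now: 2
Op 4: add_edge(C, A). Edges now: 3
Op 5: add_edge(H, F). Edges now: 4
Op 6: add_edge(D, B). Edges now: 5
Compute levels (Kahn BFS):
  sources (in-degree 0): C, D, H
  process C: level=0
    C->A: in-degree(A)=0, level(A)=1, enqueue
    C->E: in-degree(E)=0, level(E)=1, enqueue
  process D: level=0
    D->B: in-degree(B)=0, level(B)=1, enqueue
  process H: level=0
    H->F: in-degree(F)=0, level(F)=1, enqueue
  process A: level=1
  process E: level=1
  process B: level=1
    B->G: in-degree(G)=0, level(G)=2, enqueue
  process F: level=1
  process G: level=2
All levels: A:1, B:1, C:0, D:0, E:1, F:1, G:2, H:0
max level = 2

Answer: 2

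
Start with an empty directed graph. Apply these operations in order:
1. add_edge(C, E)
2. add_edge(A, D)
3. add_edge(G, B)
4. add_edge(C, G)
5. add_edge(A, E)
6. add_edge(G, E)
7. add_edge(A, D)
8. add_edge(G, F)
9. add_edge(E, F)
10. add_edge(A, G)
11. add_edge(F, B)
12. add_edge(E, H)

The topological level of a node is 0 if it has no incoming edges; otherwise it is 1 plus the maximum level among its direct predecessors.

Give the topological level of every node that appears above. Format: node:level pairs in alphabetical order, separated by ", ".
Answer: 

Op 1: add_edge(C, E). Edges now: 1
Op 2: add_edge(A, D). Edges now: 2
Op 3: add_edge(G, B). Edges now: 3
Op 4: add_edge(C, G). Edges now: 4
Op 5: add_edge(A, E). Edges now: 5
Op 6: add_edge(G, E). Edges now: 6
Op 7: add_edge(A, D) (duplicate, no change). Edges now: 6
Op 8: add_edge(G, F). Edges now: 7
Op 9: add_edge(E, F). Edges now: 8
Op 10: add_edge(A, G). Edges now: 9
Op 11: add_edge(F, B). Edges now: 10
Op 12: add_edge(E, H). Edges now: 11
Compute levels (Kahn BFS):
  sources (in-degree 0): A, C
  process A: level=0
    A->D: in-degree(D)=0, level(D)=1, enqueue
    A->E: in-degree(E)=2, level(E)>=1
    A->G: in-degree(G)=1, level(G)>=1
  process C: level=0
    C->E: in-degree(E)=1, level(E)>=1
    C->G: in-degree(G)=0, level(G)=1, enqueue
  process D: level=1
  process G: level=1
    G->B: in-degree(B)=1, level(B)>=2
    G->E: in-degree(E)=0, level(E)=2, enqueue
    G->F: in-degree(F)=1, level(F)>=2
  process E: level=2
    E->F: in-degree(F)=0, level(F)=3, enqueue
    E->H: in-degree(H)=0, level(H)=3, enqueue
  process F: level=3
    F->B: in-degree(B)=0, level(B)=4, enqueue
  process H: level=3
  process B: level=4
All levels: A:0, B:4, C:0, D:1, E:2, F:3, G:1, H:3

Answer: A:0, B:4, C:0, D:1, E:2, F:3, G:1, H:3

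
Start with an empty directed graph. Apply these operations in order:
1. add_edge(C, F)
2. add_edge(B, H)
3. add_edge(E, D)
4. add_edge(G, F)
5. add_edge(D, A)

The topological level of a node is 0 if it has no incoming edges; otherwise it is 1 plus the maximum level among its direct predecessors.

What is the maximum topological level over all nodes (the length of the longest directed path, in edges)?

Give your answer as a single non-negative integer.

Answer: 2

Derivation:
Op 1: add_edge(C, F). Edges now: 1
Op 2: add_edge(B, H). Edges now: 2
Op 3: add_edge(E, D). Edges now: 3
Op 4: add_edge(G, F). Edges now: 4
Op 5: add_edge(D, A). Edges now: 5
Compute levels (Kahn BFS):
  sources (in-degree 0): B, C, E, G
  process B: level=0
    B->H: in-degree(H)=0, level(H)=1, enqueue
  process C: level=0
    C->F: in-degree(F)=1, level(F)>=1
  process E: level=0
    E->D: in-degree(D)=0, level(D)=1, enqueue
  process G: level=0
    G->F: in-degree(F)=0, level(F)=1, enqueue
  process H: level=1
  process D: level=1
    D->A: in-degree(A)=0, level(A)=2, enqueue
  process F: level=1
  process A: level=2
All levels: A:2, B:0, C:0, D:1, E:0, F:1, G:0, H:1
max level = 2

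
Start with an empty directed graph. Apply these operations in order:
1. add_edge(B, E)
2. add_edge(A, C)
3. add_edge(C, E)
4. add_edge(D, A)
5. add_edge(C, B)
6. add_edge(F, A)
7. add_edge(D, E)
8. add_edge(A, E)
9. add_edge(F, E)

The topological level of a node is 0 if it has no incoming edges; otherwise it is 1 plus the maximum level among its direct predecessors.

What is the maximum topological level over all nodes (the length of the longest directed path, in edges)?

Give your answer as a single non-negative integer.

Answer: 4

Derivation:
Op 1: add_edge(B, E). Edges now: 1
Op 2: add_edge(A, C). Edges now: 2
Op 3: add_edge(C, E). Edges now: 3
Op 4: add_edge(D, A). Edges now: 4
Op 5: add_edge(C, B). Edges now: 5
Op 6: add_edge(F, A). Edges now: 6
Op 7: add_edge(D, E). Edges now: 7
Op 8: add_edge(A, E). Edges now: 8
Op 9: add_edge(F, E). Edges now: 9
Compute levels (Kahn BFS):
  sources (in-degree 0): D, F
  process D: level=0
    D->A: in-degree(A)=1, level(A)>=1
    D->E: in-degree(E)=4, level(E)>=1
  process F: level=0
    F->A: in-degree(A)=0, level(A)=1, enqueue
    F->E: in-degree(E)=3, level(E)>=1
  process A: level=1
    A->C: in-degree(C)=0, level(C)=2, enqueue
    A->E: in-degree(E)=2, level(E)>=2
  process C: level=2
    C->B: in-degree(B)=0, level(B)=3, enqueue
    C->E: in-degree(E)=1, level(E)>=3
  process B: level=3
    B->E: in-degree(E)=0, level(E)=4, enqueue
  process E: level=4
All levels: A:1, B:3, C:2, D:0, E:4, F:0
max level = 4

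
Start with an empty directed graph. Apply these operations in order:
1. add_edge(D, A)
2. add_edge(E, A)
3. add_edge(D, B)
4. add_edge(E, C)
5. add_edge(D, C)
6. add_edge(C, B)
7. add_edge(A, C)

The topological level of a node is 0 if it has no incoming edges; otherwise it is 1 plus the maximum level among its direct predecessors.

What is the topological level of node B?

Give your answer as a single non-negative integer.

Op 1: add_edge(D, A). Edges now: 1
Op 2: add_edge(E, A). Edges now: 2
Op 3: add_edge(D, B). Edges now: 3
Op 4: add_edge(E, C). Edges now: 4
Op 5: add_edge(D, C). Edges now: 5
Op 6: add_edge(C, B). Edges now: 6
Op 7: add_edge(A, C). Edges now: 7
Compute levels (Kahn BFS):
  sources (in-degree 0): D, E
  process D: level=0
    D->A: in-degree(A)=1, level(A)>=1
    D->B: in-degree(B)=1, level(B)>=1
    D->C: in-degree(C)=2, level(C)>=1
  process E: level=0
    E->A: in-degree(A)=0, level(A)=1, enqueue
    E->C: in-degree(C)=1, level(C)>=1
  process A: level=1
    A->C: in-degree(C)=0, level(C)=2, enqueue
  process C: level=2
    C->B: in-degree(B)=0, level(B)=3, enqueue
  process B: level=3
All levels: A:1, B:3, C:2, D:0, E:0
level(B) = 3

Answer: 3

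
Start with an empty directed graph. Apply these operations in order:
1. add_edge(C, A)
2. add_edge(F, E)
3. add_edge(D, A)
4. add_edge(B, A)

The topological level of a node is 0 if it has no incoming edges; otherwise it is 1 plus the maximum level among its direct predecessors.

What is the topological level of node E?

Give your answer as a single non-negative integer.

Op 1: add_edge(C, A). Edges now: 1
Op 2: add_edge(F, E). Edges now: 2
Op 3: add_edge(D, A). Edges now: 3
Op 4: add_edge(B, A). Edges now: 4
Compute levels (Kahn BFS):
  sources (in-degree 0): B, C, D, F
  process B: level=0
    B->A: in-degree(A)=2, level(A)>=1
  process C: level=0
    C->A: in-degree(A)=1, level(A)>=1
  process D: level=0
    D->A: in-degree(A)=0, level(A)=1, enqueue
  process F: level=0
    F->E: in-degree(E)=0, level(E)=1, enqueue
  process A: level=1
  process E: level=1
All levels: A:1, B:0, C:0, D:0, E:1, F:0
level(E) = 1

Answer: 1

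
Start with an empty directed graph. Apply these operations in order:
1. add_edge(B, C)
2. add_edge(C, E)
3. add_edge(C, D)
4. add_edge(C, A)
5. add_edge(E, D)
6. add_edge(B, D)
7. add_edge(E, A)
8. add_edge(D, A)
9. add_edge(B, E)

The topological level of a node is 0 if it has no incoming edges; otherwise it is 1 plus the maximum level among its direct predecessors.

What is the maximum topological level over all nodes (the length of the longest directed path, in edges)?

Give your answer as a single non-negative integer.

Op 1: add_edge(B, C). Edges now: 1
Op 2: add_edge(C, E). Edges now: 2
Op 3: add_edge(C, D). Edges now: 3
Op 4: add_edge(C, A). Edges now: 4
Op 5: add_edge(E, D). Edges now: 5
Op 6: add_edge(B, D). Edges now: 6
Op 7: add_edge(E, A). Edges now: 7
Op 8: add_edge(D, A). Edges now: 8
Op 9: add_edge(B, E). Edges now: 9
Compute levels (Kahn BFS):
  sources (in-degree 0): B
  process B: level=0
    B->C: in-degree(C)=0, level(C)=1, enqueue
    B->D: in-degree(D)=2, level(D)>=1
    B->E: in-degree(E)=1, level(E)>=1
  process C: level=1
    C->A: in-degree(A)=2, level(A)>=2
    C->D: in-degree(D)=1, level(D)>=2
    C->E: in-degree(E)=0, level(E)=2, enqueue
  process E: level=2
    E->A: in-degree(A)=1, level(A)>=3
    E->D: in-degree(D)=0, level(D)=3, enqueue
  process D: level=3
    D->A: in-degree(A)=0, level(A)=4, enqueue
  process A: level=4
All levels: A:4, B:0, C:1, D:3, E:2
max level = 4

Answer: 4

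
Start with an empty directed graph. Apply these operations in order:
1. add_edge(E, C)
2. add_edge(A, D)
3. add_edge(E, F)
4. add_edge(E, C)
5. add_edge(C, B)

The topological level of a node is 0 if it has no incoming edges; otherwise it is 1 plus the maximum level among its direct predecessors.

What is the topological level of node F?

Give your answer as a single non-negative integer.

Op 1: add_edge(E, C). Edges now: 1
Op 2: add_edge(A, D). Edges now: 2
Op 3: add_edge(E, F). Edges now: 3
Op 4: add_edge(E, C) (duplicate, no change). Edges now: 3
Op 5: add_edge(C, B). Edges now: 4
Compute levels (Kahn BFS):
  sources (in-degree 0): A, E
  process A: level=0
    A->D: in-degree(D)=0, level(D)=1, enqueue
  process E: level=0
    E->C: in-degree(C)=0, level(C)=1, enqueue
    E->F: in-degree(F)=0, level(F)=1, enqueue
  process D: level=1
  process C: level=1
    C->B: in-degree(B)=0, level(B)=2, enqueue
  process F: level=1
  process B: level=2
All levels: A:0, B:2, C:1, D:1, E:0, F:1
level(F) = 1

Answer: 1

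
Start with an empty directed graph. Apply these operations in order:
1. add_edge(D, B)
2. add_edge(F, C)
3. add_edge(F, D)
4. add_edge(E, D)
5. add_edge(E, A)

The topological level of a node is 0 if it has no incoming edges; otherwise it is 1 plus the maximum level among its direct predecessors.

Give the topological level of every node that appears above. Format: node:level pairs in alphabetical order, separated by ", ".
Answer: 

Answer: A:1, B:2, C:1, D:1, E:0, F:0

Derivation:
Op 1: add_edge(D, B). Edges now: 1
Op 2: add_edge(F, C). Edges now: 2
Op 3: add_edge(F, D). Edges now: 3
Op 4: add_edge(E, D). Edges now: 4
Op 5: add_edge(E, A). Edges now: 5
Compute levels (Kahn BFS):
  sources (in-degree 0): E, F
  process E: level=0
    E->A: in-degree(A)=0, level(A)=1, enqueue
    E->D: in-degree(D)=1, level(D)>=1
  process F: level=0
    F->C: in-degree(C)=0, level(C)=1, enqueue
    F->D: in-degree(D)=0, level(D)=1, enqueue
  process A: level=1
  process C: level=1
  process D: level=1
    D->B: in-degree(B)=0, level(B)=2, enqueue
  process B: level=2
All levels: A:1, B:2, C:1, D:1, E:0, F:0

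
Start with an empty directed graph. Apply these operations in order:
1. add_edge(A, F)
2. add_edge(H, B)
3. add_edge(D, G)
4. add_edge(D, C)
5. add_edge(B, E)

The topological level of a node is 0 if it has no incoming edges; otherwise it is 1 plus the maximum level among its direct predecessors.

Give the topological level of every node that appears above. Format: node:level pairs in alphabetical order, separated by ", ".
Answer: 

Op 1: add_edge(A, F). Edges now: 1
Op 2: add_edge(H, B). Edges now: 2
Op 3: add_edge(D, G). Edges now: 3
Op 4: add_edge(D, C). Edges now: 4
Op 5: add_edge(B, E). Edges now: 5
Compute levels (Kahn BFS):
  sources (in-degree 0): A, D, H
  process A: level=0
    A->F: in-degree(F)=0, level(F)=1, enqueue
  process D: level=0
    D->C: in-degree(C)=0, level(C)=1, enqueue
    D->G: in-degree(G)=0, level(G)=1, enqueue
  process H: level=0
    H->B: in-degree(B)=0, level(B)=1, enqueue
  process F: level=1
  process C: level=1
  process G: level=1
  process B: level=1
    B->E: in-degree(E)=0, level(E)=2, enqueue
  process E: level=2
All levels: A:0, B:1, C:1, D:0, E:2, F:1, G:1, H:0

Answer: A:0, B:1, C:1, D:0, E:2, F:1, G:1, H:0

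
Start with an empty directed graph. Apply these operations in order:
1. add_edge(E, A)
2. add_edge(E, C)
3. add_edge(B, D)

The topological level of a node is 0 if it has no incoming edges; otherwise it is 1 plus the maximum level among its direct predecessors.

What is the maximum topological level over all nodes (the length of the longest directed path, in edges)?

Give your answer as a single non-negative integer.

Answer: 1

Derivation:
Op 1: add_edge(E, A). Edges now: 1
Op 2: add_edge(E, C). Edges now: 2
Op 3: add_edge(B, D). Edges now: 3
Compute levels (Kahn BFS):
  sources (in-degree 0): B, E
  process B: level=0
    B->D: in-degree(D)=0, level(D)=1, enqueue
  process E: level=0
    E->A: in-degree(A)=0, level(A)=1, enqueue
    E->C: in-degree(C)=0, level(C)=1, enqueue
  process D: level=1
  process A: level=1
  process C: level=1
All levels: A:1, B:0, C:1, D:1, E:0
max level = 1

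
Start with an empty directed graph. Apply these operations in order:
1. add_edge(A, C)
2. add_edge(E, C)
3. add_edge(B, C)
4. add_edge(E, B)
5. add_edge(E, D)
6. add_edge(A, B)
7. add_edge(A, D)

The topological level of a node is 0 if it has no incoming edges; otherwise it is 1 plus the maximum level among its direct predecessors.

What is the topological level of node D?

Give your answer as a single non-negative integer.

Op 1: add_edge(A, C). Edges now: 1
Op 2: add_edge(E, C). Edges now: 2
Op 3: add_edge(B, C). Edges now: 3
Op 4: add_edge(E, B). Edges now: 4
Op 5: add_edge(E, D). Edges now: 5
Op 6: add_edge(A, B). Edges now: 6
Op 7: add_edge(A, D). Edges now: 7
Compute levels (Kahn BFS):
  sources (in-degree 0): A, E
  process A: level=0
    A->B: in-degree(B)=1, level(B)>=1
    A->C: in-degree(C)=2, level(C)>=1
    A->D: in-degree(D)=1, level(D)>=1
  process E: level=0
    E->B: in-degree(B)=0, level(B)=1, enqueue
    E->C: in-degree(C)=1, level(C)>=1
    E->D: in-degree(D)=0, level(D)=1, enqueue
  process B: level=1
    B->C: in-degree(C)=0, level(C)=2, enqueue
  process D: level=1
  process C: level=2
All levels: A:0, B:1, C:2, D:1, E:0
level(D) = 1

Answer: 1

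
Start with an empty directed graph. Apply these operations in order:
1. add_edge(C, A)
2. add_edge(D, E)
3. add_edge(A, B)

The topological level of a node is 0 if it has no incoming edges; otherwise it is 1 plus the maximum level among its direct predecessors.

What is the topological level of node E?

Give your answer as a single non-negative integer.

Answer: 1

Derivation:
Op 1: add_edge(C, A). Edges now: 1
Op 2: add_edge(D, E). Edges now: 2
Op 3: add_edge(A, B). Edges now: 3
Compute levels (Kahn BFS):
  sources (in-degree 0): C, D
  process C: level=0
    C->A: in-degree(A)=0, level(A)=1, enqueue
  process D: level=0
    D->E: in-degree(E)=0, level(E)=1, enqueue
  process A: level=1
    A->B: in-degree(B)=0, level(B)=2, enqueue
  process E: level=1
  process B: level=2
All levels: A:1, B:2, C:0, D:0, E:1
level(E) = 1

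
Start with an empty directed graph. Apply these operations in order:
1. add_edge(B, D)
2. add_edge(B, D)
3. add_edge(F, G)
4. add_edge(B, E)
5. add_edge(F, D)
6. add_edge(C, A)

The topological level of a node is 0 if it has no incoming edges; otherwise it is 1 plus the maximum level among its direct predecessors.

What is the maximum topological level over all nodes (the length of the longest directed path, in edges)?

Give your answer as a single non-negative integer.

Op 1: add_edge(B, D). Edges now: 1
Op 2: add_edge(B, D) (duplicate, no change). Edges now: 1
Op 3: add_edge(F, G). Edges now: 2
Op 4: add_edge(B, E). Edges now: 3
Op 5: add_edge(F, D). Edges now: 4
Op 6: add_edge(C, A). Edges now: 5
Compute levels (Kahn BFS):
  sources (in-degree 0): B, C, F
  process B: level=0
    B->D: in-degree(D)=1, level(D)>=1
    B->E: in-degree(E)=0, level(E)=1, enqueue
  process C: level=0
    C->A: in-degree(A)=0, level(A)=1, enqueue
  process F: level=0
    F->D: in-degree(D)=0, level(D)=1, enqueue
    F->G: in-degree(G)=0, level(G)=1, enqueue
  process E: level=1
  process A: level=1
  process D: level=1
  process G: level=1
All levels: A:1, B:0, C:0, D:1, E:1, F:0, G:1
max level = 1

Answer: 1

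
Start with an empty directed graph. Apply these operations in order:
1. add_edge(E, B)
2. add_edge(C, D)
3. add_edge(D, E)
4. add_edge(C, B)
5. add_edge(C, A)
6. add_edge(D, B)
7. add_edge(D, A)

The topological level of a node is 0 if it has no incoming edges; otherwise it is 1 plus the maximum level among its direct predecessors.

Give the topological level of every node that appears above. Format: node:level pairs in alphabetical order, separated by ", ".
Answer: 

Op 1: add_edge(E, B). Edges now: 1
Op 2: add_edge(C, D). Edges now: 2
Op 3: add_edge(D, E). Edges now: 3
Op 4: add_edge(C, B). Edges now: 4
Op 5: add_edge(C, A). Edges now: 5
Op 6: add_edge(D, B). Edges now: 6
Op 7: add_edge(D, A). Edges now: 7
Compute levels (Kahn BFS):
  sources (in-degree 0): C
  process C: level=0
    C->A: in-degree(A)=1, level(A)>=1
    C->B: in-degree(B)=2, level(B)>=1
    C->D: in-degree(D)=0, level(D)=1, enqueue
  process D: level=1
    D->A: in-degree(A)=0, level(A)=2, enqueue
    D->B: in-degree(B)=1, level(B)>=2
    D->E: in-degree(E)=0, level(E)=2, enqueue
  process A: level=2
  process E: level=2
    E->B: in-degree(B)=0, level(B)=3, enqueue
  process B: level=3
All levels: A:2, B:3, C:0, D:1, E:2

Answer: A:2, B:3, C:0, D:1, E:2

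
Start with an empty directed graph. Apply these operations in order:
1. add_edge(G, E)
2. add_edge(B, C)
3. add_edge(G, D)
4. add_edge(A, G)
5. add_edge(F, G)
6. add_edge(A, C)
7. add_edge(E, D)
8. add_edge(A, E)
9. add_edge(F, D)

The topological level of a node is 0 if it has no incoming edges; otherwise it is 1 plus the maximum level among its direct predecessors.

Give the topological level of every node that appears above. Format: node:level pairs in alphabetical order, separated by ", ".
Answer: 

Answer: A:0, B:0, C:1, D:3, E:2, F:0, G:1

Derivation:
Op 1: add_edge(G, E). Edges now: 1
Op 2: add_edge(B, C). Edges now: 2
Op 3: add_edge(G, D). Edges now: 3
Op 4: add_edge(A, G). Edges now: 4
Op 5: add_edge(F, G). Edges now: 5
Op 6: add_edge(A, C). Edges now: 6
Op 7: add_edge(E, D). Edges now: 7
Op 8: add_edge(A, E). Edges now: 8
Op 9: add_edge(F, D). Edges now: 9
Compute levels (Kahn BFS):
  sources (in-degree 0): A, B, F
  process A: level=0
    A->C: in-degree(C)=1, level(C)>=1
    A->E: in-degree(E)=1, level(E)>=1
    A->G: in-degree(G)=1, level(G)>=1
  process B: level=0
    B->C: in-degree(C)=0, level(C)=1, enqueue
  process F: level=0
    F->D: in-degree(D)=2, level(D)>=1
    F->G: in-degree(G)=0, level(G)=1, enqueue
  process C: level=1
  process G: level=1
    G->D: in-degree(D)=1, level(D)>=2
    G->E: in-degree(E)=0, level(E)=2, enqueue
  process E: level=2
    E->D: in-degree(D)=0, level(D)=3, enqueue
  process D: level=3
All levels: A:0, B:0, C:1, D:3, E:2, F:0, G:1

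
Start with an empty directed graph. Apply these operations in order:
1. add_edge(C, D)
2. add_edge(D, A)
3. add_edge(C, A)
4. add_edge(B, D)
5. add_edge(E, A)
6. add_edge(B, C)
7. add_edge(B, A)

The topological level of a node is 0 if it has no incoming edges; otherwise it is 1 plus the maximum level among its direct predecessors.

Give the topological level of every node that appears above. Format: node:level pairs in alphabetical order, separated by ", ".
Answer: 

Op 1: add_edge(C, D). Edges now: 1
Op 2: add_edge(D, A). Edges now: 2
Op 3: add_edge(C, A). Edges now: 3
Op 4: add_edge(B, D). Edges now: 4
Op 5: add_edge(E, A). Edges now: 5
Op 6: add_edge(B, C). Edges now: 6
Op 7: add_edge(B, A). Edges now: 7
Compute levels (Kahn BFS):
  sources (in-degree 0): B, E
  process B: level=0
    B->A: in-degree(A)=3, level(A)>=1
    B->C: in-degree(C)=0, level(C)=1, enqueue
    B->D: in-degree(D)=1, level(D)>=1
  process E: level=0
    E->A: in-degree(A)=2, level(A)>=1
  process C: level=1
    C->A: in-degree(A)=1, level(A)>=2
    C->D: in-degree(D)=0, level(D)=2, enqueue
  process D: level=2
    D->A: in-degree(A)=0, level(A)=3, enqueue
  process A: level=3
All levels: A:3, B:0, C:1, D:2, E:0

Answer: A:3, B:0, C:1, D:2, E:0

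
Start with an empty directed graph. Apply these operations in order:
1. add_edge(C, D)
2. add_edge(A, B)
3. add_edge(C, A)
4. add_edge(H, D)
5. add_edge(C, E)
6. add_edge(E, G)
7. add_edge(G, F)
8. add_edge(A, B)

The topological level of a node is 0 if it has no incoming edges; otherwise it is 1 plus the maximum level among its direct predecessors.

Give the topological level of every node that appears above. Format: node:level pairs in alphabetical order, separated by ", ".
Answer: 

Op 1: add_edge(C, D). Edges now: 1
Op 2: add_edge(A, B). Edges now: 2
Op 3: add_edge(C, A). Edges now: 3
Op 4: add_edge(H, D). Edges now: 4
Op 5: add_edge(C, E). Edges now: 5
Op 6: add_edge(E, G). Edges now: 6
Op 7: add_edge(G, F). Edges now: 7
Op 8: add_edge(A, B) (duplicate, no change). Edges now: 7
Compute levels (Kahn BFS):
  sources (in-degree 0): C, H
  process C: level=0
    C->A: in-degree(A)=0, level(A)=1, enqueue
    C->D: in-degree(D)=1, level(D)>=1
    C->E: in-degree(E)=0, level(E)=1, enqueue
  process H: level=0
    H->D: in-degree(D)=0, level(D)=1, enqueue
  process A: level=1
    A->B: in-degree(B)=0, level(B)=2, enqueue
  process E: level=1
    E->G: in-degree(G)=0, level(G)=2, enqueue
  process D: level=1
  process B: level=2
  process G: level=2
    G->F: in-degree(F)=0, level(F)=3, enqueue
  process F: level=3
All levels: A:1, B:2, C:0, D:1, E:1, F:3, G:2, H:0

Answer: A:1, B:2, C:0, D:1, E:1, F:3, G:2, H:0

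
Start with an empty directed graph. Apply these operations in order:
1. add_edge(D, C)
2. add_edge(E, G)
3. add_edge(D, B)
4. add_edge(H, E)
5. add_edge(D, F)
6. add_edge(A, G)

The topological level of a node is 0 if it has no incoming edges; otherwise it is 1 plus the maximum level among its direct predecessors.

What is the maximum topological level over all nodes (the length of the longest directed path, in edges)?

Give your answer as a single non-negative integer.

Answer: 2

Derivation:
Op 1: add_edge(D, C). Edges now: 1
Op 2: add_edge(E, G). Edges now: 2
Op 3: add_edge(D, B). Edges now: 3
Op 4: add_edge(H, E). Edges now: 4
Op 5: add_edge(D, F). Edges now: 5
Op 6: add_edge(A, G). Edges now: 6
Compute levels (Kahn BFS):
  sources (in-degree 0): A, D, H
  process A: level=0
    A->G: in-degree(G)=1, level(G)>=1
  process D: level=0
    D->B: in-degree(B)=0, level(B)=1, enqueue
    D->C: in-degree(C)=0, level(C)=1, enqueue
    D->F: in-degree(F)=0, level(F)=1, enqueue
  process H: level=0
    H->E: in-degree(E)=0, level(E)=1, enqueue
  process B: level=1
  process C: level=1
  process F: level=1
  process E: level=1
    E->G: in-degree(G)=0, level(G)=2, enqueue
  process G: level=2
All levels: A:0, B:1, C:1, D:0, E:1, F:1, G:2, H:0
max level = 2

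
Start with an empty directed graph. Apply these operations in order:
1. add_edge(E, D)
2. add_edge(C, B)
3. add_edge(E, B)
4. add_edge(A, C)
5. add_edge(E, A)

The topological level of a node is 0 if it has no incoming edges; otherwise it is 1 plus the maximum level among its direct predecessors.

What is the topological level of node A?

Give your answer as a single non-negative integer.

Answer: 1

Derivation:
Op 1: add_edge(E, D). Edges now: 1
Op 2: add_edge(C, B). Edges now: 2
Op 3: add_edge(E, B). Edges now: 3
Op 4: add_edge(A, C). Edges now: 4
Op 5: add_edge(E, A). Edges now: 5
Compute levels (Kahn BFS):
  sources (in-degree 0): E
  process E: level=0
    E->A: in-degree(A)=0, level(A)=1, enqueue
    E->B: in-degree(B)=1, level(B)>=1
    E->D: in-degree(D)=0, level(D)=1, enqueue
  process A: level=1
    A->C: in-degree(C)=0, level(C)=2, enqueue
  process D: level=1
  process C: level=2
    C->B: in-degree(B)=0, level(B)=3, enqueue
  process B: level=3
All levels: A:1, B:3, C:2, D:1, E:0
level(A) = 1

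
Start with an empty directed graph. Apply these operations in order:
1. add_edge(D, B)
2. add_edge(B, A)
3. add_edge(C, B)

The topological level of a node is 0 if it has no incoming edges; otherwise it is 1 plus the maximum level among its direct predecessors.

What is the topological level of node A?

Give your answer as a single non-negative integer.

Answer: 2

Derivation:
Op 1: add_edge(D, B). Edges now: 1
Op 2: add_edge(B, A). Edges now: 2
Op 3: add_edge(C, B). Edges now: 3
Compute levels (Kahn BFS):
  sources (in-degree 0): C, D
  process C: level=0
    C->B: in-degree(B)=1, level(B)>=1
  process D: level=0
    D->B: in-degree(B)=0, level(B)=1, enqueue
  process B: level=1
    B->A: in-degree(A)=0, level(A)=2, enqueue
  process A: level=2
All levels: A:2, B:1, C:0, D:0
level(A) = 2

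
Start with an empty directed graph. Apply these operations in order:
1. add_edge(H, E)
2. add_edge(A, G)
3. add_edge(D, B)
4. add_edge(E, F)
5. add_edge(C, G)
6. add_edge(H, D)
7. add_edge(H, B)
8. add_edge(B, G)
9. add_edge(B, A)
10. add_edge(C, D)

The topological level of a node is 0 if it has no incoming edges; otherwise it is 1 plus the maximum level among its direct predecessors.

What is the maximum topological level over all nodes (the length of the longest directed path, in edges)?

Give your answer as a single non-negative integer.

Op 1: add_edge(H, E). Edges now: 1
Op 2: add_edge(A, G). Edges now: 2
Op 3: add_edge(D, B). Edges now: 3
Op 4: add_edge(E, F). Edges now: 4
Op 5: add_edge(C, G). Edges now: 5
Op 6: add_edge(H, D). Edges now: 6
Op 7: add_edge(H, B). Edges now: 7
Op 8: add_edge(B, G). Edges now: 8
Op 9: add_edge(B, A). Edges now: 9
Op 10: add_edge(C, D). Edges now: 10
Compute levels (Kahn BFS):
  sources (in-degree 0): C, H
  process C: level=0
    C->D: in-degree(D)=1, level(D)>=1
    C->G: in-degree(G)=2, level(G)>=1
  process H: level=0
    H->B: in-degree(B)=1, level(B)>=1
    H->D: in-degree(D)=0, level(D)=1, enqueue
    H->E: in-degree(E)=0, level(E)=1, enqueue
  process D: level=1
    D->B: in-degree(B)=0, level(B)=2, enqueue
  process E: level=1
    E->F: in-degree(F)=0, level(F)=2, enqueue
  process B: level=2
    B->A: in-degree(A)=0, level(A)=3, enqueue
    B->G: in-degree(G)=1, level(G)>=3
  process F: level=2
  process A: level=3
    A->G: in-degree(G)=0, level(G)=4, enqueue
  process G: level=4
All levels: A:3, B:2, C:0, D:1, E:1, F:2, G:4, H:0
max level = 4

Answer: 4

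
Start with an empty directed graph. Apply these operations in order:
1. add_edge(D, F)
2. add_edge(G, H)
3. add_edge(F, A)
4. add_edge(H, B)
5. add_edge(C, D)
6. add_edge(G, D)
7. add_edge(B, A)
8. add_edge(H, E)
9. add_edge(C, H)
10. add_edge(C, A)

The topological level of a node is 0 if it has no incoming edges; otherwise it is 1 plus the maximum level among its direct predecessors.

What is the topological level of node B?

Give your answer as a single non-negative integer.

Answer: 2

Derivation:
Op 1: add_edge(D, F). Edges now: 1
Op 2: add_edge(G, H). Edges now: 2
Op 3: add_edge(F, A). Edges now: 3
Op 4: add_edge(H, B). Edges now: 4
Op 5: add_edge(C, D). Edges now: 5
Op 6: add_edge(G, D). Edges now: 6
Op 7: add_edge(B, A). Edges now: 7
Op 8: add_edge(H, E). Edges now: 8
Op 9: add_edge(C, H). Edges now: 9
Op 10: add_edge(C, A). Edges now: 10
Compute levels (Kahn BFS):
  sources (in-degree 0): C, G
  process C: level=0
    C->A: in-degree(A)=2, level(A)>=1
    C->D: in-degree(D)=1, level(D)>=1
    C->H: in-degree(H)=1, level(H)>=1
  process G: level=0
    G->D: in-degree(D)=0, level(D)=1, enqueue
    G->H: in-degree(H)=0, level(H)=1, enqueue
  process D: level=1
    D->F: in-degree(F)=0, level(F)=2, enqueue
  process H: level=1
    H->B: in-degree(B)=0, level(B)=2, enqueue
    H->E: in-degree(E)=0, level(E)=2, enqueue
  process F: level=2
    F->A: in-degree(A)=1, level(A)>=3
  process B: level=2
    B->A: in-degree(A)=0, level(A)=3, enqueue
  process E: level=2
  process A: level=3
All levels: A:3, B:2, C:0, D:1, E:2, F:2, G:0, H:1
level(B) = 2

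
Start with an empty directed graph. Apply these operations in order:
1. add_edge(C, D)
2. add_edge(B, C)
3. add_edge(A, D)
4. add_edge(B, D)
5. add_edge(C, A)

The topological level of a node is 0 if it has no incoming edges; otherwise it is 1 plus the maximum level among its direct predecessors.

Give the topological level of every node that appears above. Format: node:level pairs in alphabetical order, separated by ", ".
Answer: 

Answer: A:2, B:0, C:1, D:3

Derivation:
Op 1: add_edge(C, D). Edges now: 1
Op 2: add_edge(B, C). Edges now: 2
Op 3: add_edge(A, D). Edges now: 3
Op 4: add_edge(B, D). Edges now: 4
Op 5: add_edge(C, A). Edges now: 5
Compute levels (Kahn BFS):
  sources (in-degree 0): B
  process B: level=0
    B->C: in-degree(C)=0, level(C)=1, enqueue
    B->D: in-degree(D)=2, level(D)>=1
  process C: level=1
    C->A: in-degree(A)=0, level(A)=2, enqueue
    C->D: in-degree(D)=1, level(D)>=2
  process A: level=2
    A->D: in-degree(D)=0, level(D)=3, enqueue
  process D: level=3
All levels: A:2, B:0, C:1, D:3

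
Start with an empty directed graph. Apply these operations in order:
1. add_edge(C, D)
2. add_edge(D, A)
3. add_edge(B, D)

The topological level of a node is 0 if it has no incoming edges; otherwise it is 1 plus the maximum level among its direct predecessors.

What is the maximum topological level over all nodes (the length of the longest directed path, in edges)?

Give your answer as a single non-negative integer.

Op 1: add_edge(C, D). Edges now: 1
Op 2: add_edge(D, A). Edges now: 2
Op 3: add_edge(B, D). Edges now: 3
Compute levels (Kahn BFS):
  sources (in-degree 0): B, C
  process B: level=0
    B->D: in-degree(D)=1, level(D)>=1
  process C: level=0
    C->D: in-degree(D)=0, level(D)=1, enqueue
  process D: level=1
    D->A: in-degree(A)=0, level(A)=2, enqueue
  process A: level=2
All levels: A:2, B:0, C:0, D:1
max level = 2

Answer: 2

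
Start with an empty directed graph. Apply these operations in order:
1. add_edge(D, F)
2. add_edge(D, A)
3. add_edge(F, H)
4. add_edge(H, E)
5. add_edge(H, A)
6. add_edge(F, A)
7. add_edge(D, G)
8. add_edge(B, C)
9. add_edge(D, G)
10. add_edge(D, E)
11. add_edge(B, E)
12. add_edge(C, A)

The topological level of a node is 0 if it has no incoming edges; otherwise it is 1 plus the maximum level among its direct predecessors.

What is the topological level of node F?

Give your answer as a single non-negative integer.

Op 1: add_edge(D, F). Edges now: 1
Op 2: add_edge(D, A). Edges now: 2
Op 3: add_edge(F, H). Edges now: 3
Op 4: add_edge(H, E). Edges now: 4
Op 5: add_edge(H, A). Edges now: 5
Op 6: add_edge(F, A). Edges now: 6
Op 7: add_edge(D, G). Edges now: 7
Op 8: add_edge(B, C). Edges now: 8
Op 9: add_edge(D, G) (duplicate, no change). Edges now: 8
Op 10: add_edge(D, E). Edges now: 9
Op 11: add_edge(B, E). Edges now: 10
Op 12: add_edge(C, A). Edges now: 11
Compute levels (Kahn BFS):
  sources (in-degree 0): B, D
  process B: level=0
    B->C: in-degree(C)=0, level(C)=1, enqueue
    B->E: in-degree(E)=2, level(E)>=1
  process D: level=0
    D->A: in-degree(A)=3, level(A)>=1
    D->E: in-degree(E)=1, level(E)>=1
    D->F: in-degree(F)=0, level(F)=1, enqueue
    D->G: in-degree(G)=0, level(G)=1, enqueue
  process C: level=1
    C->A: in-degree(A)=2, level(A)>=2
  process F: level=1
    F->A: in-degree(A)=1, level(A)>=2
    F->H: in-degree(H)=0, level(H)=2, enqueue
  process G: level=1
  process H: level=2
    H->A: in-degree(A)=0, level(A)=3, enqueue
    H->E: in-degree(E)=0, level(E)=3, enqueue
  process A: level=3
  process E: level=3
All levels: A:3, B:0, C:1, D:0, E:3, F:1, G:1, H:2
level(F) = 1

Answer: 1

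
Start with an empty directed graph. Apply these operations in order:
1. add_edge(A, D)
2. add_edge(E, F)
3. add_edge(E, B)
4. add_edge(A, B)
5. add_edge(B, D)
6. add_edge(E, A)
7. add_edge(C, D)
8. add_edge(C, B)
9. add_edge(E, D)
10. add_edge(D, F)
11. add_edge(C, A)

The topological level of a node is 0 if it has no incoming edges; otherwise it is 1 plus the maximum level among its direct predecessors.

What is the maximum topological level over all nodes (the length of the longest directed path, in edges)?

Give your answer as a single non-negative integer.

Op 1: add_edge(A, D). Edges now: 1
Op 2: add_edge(E, F). Edges now: 2
Op 3: add_edge(E, B). Edges now: 3
Op 4: add_edge(A, B). Edges now: 4
Op 5: add_edge(B, D). Edges now: 5
Op 6: add_edge(E, A). Edges now: 6
Op 7: add_edge(C, D). Edges now: 7
Op 8: add_edge(C, B). Edges now: 8
Op 9: add_edge(E, D). Edges now: 9
Op 10: add_edge(D, F). Edges now: 10
Op 11: add_edge(C, A). Edges now: 11
Compute levels (Kahn BFS):
  sources (in-degree 0): C, E
  process C: level=0
    C->A: in-degree(A)=1, level(A)>=1
    C->B: in-degree(B)=2, level(B)>=1
    C->D: in-degree(D)=3, level(D)>=1
  process E: level=0
    E->A: in-degree(A)=0, level(A)=1, enqueue
    E->B: in-degree(B)=1, level(B)>=1
    E->D: in-degree(D)=2, level(D)>=1
    E->F: in-degree(F)=1, level(F)>=1
  process A: level=1
    A->B: in-degree(B)=0, level(B)=2, enqueue
    A->D: in-degree(D)=1, level(D)>=2
  process B: level=2
    B->D: in-degree(D)=0, level(D)=3, enqueue
  process D: level=3
    D->F: in-degree(F)=0, level(F)=4, enqueue
  process F: level=4
All levels: A:1, B:2, C:0, D:3, E:0, F:4
max level = 4

Answer: 4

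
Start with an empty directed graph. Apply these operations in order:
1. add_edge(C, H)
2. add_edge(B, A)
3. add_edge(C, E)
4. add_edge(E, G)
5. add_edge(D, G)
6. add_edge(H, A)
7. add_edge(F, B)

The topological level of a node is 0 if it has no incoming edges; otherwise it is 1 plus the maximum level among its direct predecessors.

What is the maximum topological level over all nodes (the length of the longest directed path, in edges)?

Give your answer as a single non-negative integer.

Op 1: add_edge(C, H). Edges now: 1
Op 2: add_edge(B, A). Edges now: 2
Op 3: add_edge(C, E). Edges now: 3
Op 4: add_edge(E, G). Edges now: 4
Op 5: add_edge(D, G). Edges now: 5
Op 6: add_edge(H, A). Edges now: 6
Op 7: add_edge(F, B). Edges now: 7
Compute levels (Kahn BFS):
  sources (in-degree 0): C, D, F
  process C: level=0
    C->E: in-degree(E)=0, level(E)=1, enqueue
    C->H: in-degree(H)=0, level(H)=1, enqueue
  process D: level=0
    D->G: in-degree(G)=1, level(G)>=1
  process F: level=0
    F->B: in-degree(B)=0, level(B)=1, enqueue
  process E: level=1
    E->G: in-degree(G)=0, level(G)=2, enqueue
  process H: level=1
    H->A: in-degree(A)=1, level(A)>=2
  process B: level=1
    B->A: in-degree(A)=0, level(A)=2, enqueue
  process G: level=2
  process A: level=2
All levels: A:2, B:1, C:0, D:0, E:1, F:0, G:2, H:1
max level = 2

Answer: 2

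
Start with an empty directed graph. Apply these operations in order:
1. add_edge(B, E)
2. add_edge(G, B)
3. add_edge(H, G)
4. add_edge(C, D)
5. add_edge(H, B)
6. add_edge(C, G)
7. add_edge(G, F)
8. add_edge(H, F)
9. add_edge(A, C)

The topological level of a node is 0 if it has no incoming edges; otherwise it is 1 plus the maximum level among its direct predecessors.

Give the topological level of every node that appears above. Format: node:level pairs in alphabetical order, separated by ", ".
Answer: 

Op 1: add_edge(B, E). Edges now: 1
Op 2: add_edge(G, B). Edges now: 2
Op 3: add_edge(H, G). Edges now: 3
Op 4: add_edge(C, D). Edges now: 4
Op 5: add_edge(H, B). Edges now: 5
Op 6: add_edge(C, G). Edges now: 6
Op 7: add_edge(G, F). Edges now: 7
Op 8: add_edge(H, F). Edges now: 8
Op 9: add_edge(A, C). Edges now: 9
Compute levels (Kahn BFS):
  sources (in-degree 0): A, H
  process A: level=0
    A->C: in-degree(C)=0, level(C)=1, enqueue
  process H: level=0
    H->B: in-degree(B)=1, level(B)>=1
    H->F: in-degree(F)=1, level(F)>=1
    H->G: in-degree(G)=1, level(G)>=1
  process C: level=1
    C->D: in-degree(D)=0, level(D)=2, enqueue
    C->G: in-degree(G)=0, level(G)=2, enqueue
  process D: level=2
  process G: level=2
    G->B: in-degree(B)=0, level(B)=3, enqueue
    G->F: in-degree(F)=0, level(F)=3, enqueue
  process B: level=3
    B->E: in-degree(E)=0, level(E)=4, enqueue
  process F: level=3
  process E: level=4
All levels: A:0, B:3, C:1, D:2, E:4, F:3, G:2, H:0

Answer: A:0, B:3, C:1, D:2, E:4, F:3, G:2, H:0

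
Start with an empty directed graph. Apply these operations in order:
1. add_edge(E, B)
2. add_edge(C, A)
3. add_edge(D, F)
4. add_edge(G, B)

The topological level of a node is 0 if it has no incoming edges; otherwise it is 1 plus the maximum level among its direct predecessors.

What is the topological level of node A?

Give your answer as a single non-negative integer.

Answer: 1

Derivation:
Op 1: add_edge(E, B). Edges now: 1
Op 2: add_edge(C, A). Edges now: 2
Op 3: add_edge(D, F). Edges now: 3
Op 4: add_edge(G, B). Edges now: 4
Compute levels (Kahn BFS):
  sources (in-degree 0): C, D, E, G
  process C: level=0
    C->A: in-degree(A)=0, level(A)=1, enqueue
  process D: level=0
    D->F: in-degree(F)=0, level(F)=1, enqueue
  process E: level=0
    E->B: in-degree(B)=1, level(B)>=1
  process G: level=0
    G->B: in-degree(B)=0, level(B)=1, enqueue
  process A: level=1
  process F: level=1
  process B: level=1
All levels: A:1, B:1, C:0, D:0, E:0, F:1, G:0
level(A) = 1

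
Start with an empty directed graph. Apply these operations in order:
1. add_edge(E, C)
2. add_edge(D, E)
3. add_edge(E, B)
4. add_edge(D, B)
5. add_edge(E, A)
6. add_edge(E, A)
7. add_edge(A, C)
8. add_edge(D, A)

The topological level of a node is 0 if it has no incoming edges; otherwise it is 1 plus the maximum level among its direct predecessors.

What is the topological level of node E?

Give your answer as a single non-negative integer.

Op 1: add_edge(E, C). Edges now: 1
Op 2: add_edge(D, E). Edges now: 2
Op 3: add_edge(E, B). Edges now: 3
Op 4: add_edge(D, B). Edges now: 4
Op 5: add_edge(E, A). Edges now: 5
Op 6: add_edge(E, A) (duplicate, no change). Edges now: 5
Op 7: add_edge(A, C). Edges now: 6
Op 8: add_edge(D, A). Edges now: 7
Compute levels (Kahn BFS):
  sources (in-degree 0): D
  process D: level=0
    D->A: in-degree(A)=1, level(A)>=1
    D->B: in-degree(B)=1, level(B)>=1
    D->E: in-degree(E)=0, level(E)=1, enqueue
  process E: level=1
    E->A: in-degree(A)=0, level(A)=2, enqueue
    E->B: in-degree(B)=0, level(B)=2, enqueue
    E->C: in-degree(C)=1, level(C)>=2
  process A: level=2
    A->C: in-degree(C)=0, level(C)=3, enqueue
  process B: level=2
  process C: level=3
All levels: A:2, B:2, C:3, D:0, E:1
level(E) = 1

Answer: 1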